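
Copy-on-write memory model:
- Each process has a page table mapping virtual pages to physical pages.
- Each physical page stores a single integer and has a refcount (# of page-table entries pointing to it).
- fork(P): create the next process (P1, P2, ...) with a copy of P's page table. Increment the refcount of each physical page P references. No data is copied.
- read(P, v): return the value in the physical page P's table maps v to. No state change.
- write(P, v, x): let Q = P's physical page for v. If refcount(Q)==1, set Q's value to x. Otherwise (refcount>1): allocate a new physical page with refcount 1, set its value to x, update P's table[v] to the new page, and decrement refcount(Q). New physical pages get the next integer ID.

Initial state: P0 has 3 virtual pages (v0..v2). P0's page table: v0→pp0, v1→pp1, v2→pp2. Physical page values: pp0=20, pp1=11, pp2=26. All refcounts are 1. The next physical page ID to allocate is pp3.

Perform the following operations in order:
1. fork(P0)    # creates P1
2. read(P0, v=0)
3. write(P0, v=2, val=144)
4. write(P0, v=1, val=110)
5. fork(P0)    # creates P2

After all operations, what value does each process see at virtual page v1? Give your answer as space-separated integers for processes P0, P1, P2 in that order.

Op 1: fork(P0) -> P1. 3 ppages; refcounts: pp0:2 pp1:2 pp2:2
Op 2: read(P0, v0) -> 20. No state change.
Op 3: write(P0, v2, 144). refcount(pp2)=2>1 -> COPY to pp3. 4 ppages; refcounts: pp0:2 pp1:2 pp2:1 pp3:1
Op 4: write(P0, v1, 110). refcount(pp1)=2>1 -> COPY to pp4. 5 ppages; refcounts: pp0:2 pp1:1 pp2:1 pp3:1 pp4:1
Op 5: fork(P0) -> P2. 5 ppages; refcounts: pp0:3 pp1:1 pp2:1 pp3:2 pp4:2
P0: v1 -> pp4 = 110
P1: v1 -> pp1 = 11
P2: v1 -> pp4 = 110

Answer: 110 11 110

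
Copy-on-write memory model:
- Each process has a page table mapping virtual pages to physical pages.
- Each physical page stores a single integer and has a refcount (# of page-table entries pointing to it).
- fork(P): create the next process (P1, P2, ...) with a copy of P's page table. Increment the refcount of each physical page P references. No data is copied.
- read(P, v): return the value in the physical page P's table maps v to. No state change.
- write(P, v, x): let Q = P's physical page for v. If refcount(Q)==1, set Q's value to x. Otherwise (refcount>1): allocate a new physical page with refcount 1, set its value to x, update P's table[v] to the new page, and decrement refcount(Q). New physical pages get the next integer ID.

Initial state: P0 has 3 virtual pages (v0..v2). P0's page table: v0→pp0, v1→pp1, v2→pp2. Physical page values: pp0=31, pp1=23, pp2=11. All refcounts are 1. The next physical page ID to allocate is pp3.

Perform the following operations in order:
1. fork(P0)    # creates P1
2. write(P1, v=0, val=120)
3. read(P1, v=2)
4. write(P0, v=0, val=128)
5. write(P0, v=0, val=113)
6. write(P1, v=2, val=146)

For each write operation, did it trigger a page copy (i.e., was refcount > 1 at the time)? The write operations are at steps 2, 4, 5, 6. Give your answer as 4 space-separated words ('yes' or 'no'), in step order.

Op 1: fork(P0) -> P1. 3 ppages; refcounts: pp0:2 pp1:2 pp2:2
Op 2: write(P1, v0, 120). refcount(pp0)=2>1 -> COPY to pp3. 4 ppages; refcounts: pp0:1 pp1:2 pp2:2 pp3:1
Op 3: read(P1, v2) -> 11. No state change.
Op 4: write(P0, v0, 128). refcount(pp0)=1 -> write in place. 4 ppages; refcounts: pp0:1 pp1:2 pp2:2 pp3:1
Op 5: write(P0, v0, 113). refcount(pp0)=1 -> write in place. 4 ppages; refcounts: pp0:1 pp1:2 pp2:2 pp3:1
Op 6: write(P1, v2, 146). refcount(pp2)=2>1 -> COPY to pp4. 5 ppages; refcounts: pp0:1 pp1:2 pp2:1 pp3:1 pp4:1

yes no no yes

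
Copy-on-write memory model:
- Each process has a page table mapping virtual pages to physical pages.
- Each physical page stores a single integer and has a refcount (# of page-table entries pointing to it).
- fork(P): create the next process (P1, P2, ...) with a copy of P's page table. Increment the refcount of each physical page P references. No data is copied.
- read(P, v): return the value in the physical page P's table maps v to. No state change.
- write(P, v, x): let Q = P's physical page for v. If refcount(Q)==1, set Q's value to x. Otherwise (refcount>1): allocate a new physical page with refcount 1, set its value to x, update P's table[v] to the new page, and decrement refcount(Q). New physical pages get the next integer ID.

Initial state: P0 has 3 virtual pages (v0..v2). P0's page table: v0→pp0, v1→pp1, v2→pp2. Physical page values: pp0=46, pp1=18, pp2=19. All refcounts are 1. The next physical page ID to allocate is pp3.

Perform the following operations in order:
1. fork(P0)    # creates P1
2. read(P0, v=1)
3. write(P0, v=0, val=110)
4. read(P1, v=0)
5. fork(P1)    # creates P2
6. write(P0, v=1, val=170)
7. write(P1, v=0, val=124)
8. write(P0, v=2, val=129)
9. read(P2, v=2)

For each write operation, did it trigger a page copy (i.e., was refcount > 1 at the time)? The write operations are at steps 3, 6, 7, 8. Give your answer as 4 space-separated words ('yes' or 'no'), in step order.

Op 1: fork(P0) -> P1. 3 ppages; refcounts: pp0:2 pp1:2 pp2:2
Op 2: read(P0, v1) -> 18. No state change.
Op 3: write(P0, v0, 110). refcount(pp0)=2>1 -> COPY to pp3. 4 ppages; refcounts: pp0:1 pp1:2 pp2:2 pp3:1
Op 4: read(P1, v0) -> 46. No state change.
Op 5: fork(P1) -> P2. 4 ppages; refcounts: pp0:2 pp1:3 pp2:3 pp3:1
Op 6: write(P0, v1, 170). refcount(pp1)=3>1 -> COPY to pp4. 5 ppages; refcounts: pp0:2 pp1:2 pp2:3 pp3:1 pp4:1
Op 7: write(P1, v0, 124). refcount(pp0)=2>1 -> COPY to pp5. 6 ppages; refcounts: pp0:1 pp1:2 pp2:3 pp3:1 pp4:1 pp5:1
Op 8: write(P0, v2, 129). refcount(pp2)=3>1 -> COPY to pp6. 7 ppages; refcounts: pp0:1 pp1:2 pp2:2 pp3:1 pp4:1 pp5:1 pp6:1
Op 9: read(P2, v2) -> 19. No state change.

yes yes yes yes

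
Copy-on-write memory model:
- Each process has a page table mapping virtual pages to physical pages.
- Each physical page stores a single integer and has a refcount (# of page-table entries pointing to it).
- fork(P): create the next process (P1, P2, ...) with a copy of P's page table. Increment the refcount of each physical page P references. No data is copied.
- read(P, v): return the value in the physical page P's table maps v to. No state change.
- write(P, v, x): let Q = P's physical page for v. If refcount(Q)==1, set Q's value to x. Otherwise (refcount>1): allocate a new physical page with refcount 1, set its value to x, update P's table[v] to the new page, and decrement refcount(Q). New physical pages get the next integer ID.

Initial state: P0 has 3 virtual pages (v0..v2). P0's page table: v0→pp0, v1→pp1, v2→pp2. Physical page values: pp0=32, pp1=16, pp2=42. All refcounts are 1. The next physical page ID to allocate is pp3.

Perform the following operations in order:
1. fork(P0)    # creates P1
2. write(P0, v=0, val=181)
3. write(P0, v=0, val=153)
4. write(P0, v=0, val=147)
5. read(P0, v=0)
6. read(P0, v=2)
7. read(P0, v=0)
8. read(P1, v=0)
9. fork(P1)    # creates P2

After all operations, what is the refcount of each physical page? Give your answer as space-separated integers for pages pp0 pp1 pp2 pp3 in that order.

Op 1: fork(P0) -> P1. 3 ppages; refcounts: pp0:2 pp1:2 pp2:2
Op 2: write(P0, v0, 181). refcount(pp0)=2>1 -> COPY to pp3. 4 ppages; refcounts: pp0:1 pp1:2 pp2:2 pp3:1
Op 3: write(P0, v0, 153). refcount(pp3)=1 -> write in place. 4 ppages; refcounts: pp0:1 pp1:2 pp2:2 pp3:1
Op 4: write(P0, v0, 147). refcount(pp3)=1 -> write in place. 4 ppages; refcounts: pp0:1 pp1:2 pp2:2 pp3:1
Op 5: read(P0, v0) -> 147. No state change.
Op 6: read(P0, v2) -> 42. No state change.
Op 7: read(P0, v0) -> 147. No state change.
Op 8: read(P1, v0) -> 32. No state change.
Op 9: fork(P1) -> P2. 4 ppages; refcounts: pp0:2 pp1:3 pp2:3 pp3:1

Answer: 2 3 3 1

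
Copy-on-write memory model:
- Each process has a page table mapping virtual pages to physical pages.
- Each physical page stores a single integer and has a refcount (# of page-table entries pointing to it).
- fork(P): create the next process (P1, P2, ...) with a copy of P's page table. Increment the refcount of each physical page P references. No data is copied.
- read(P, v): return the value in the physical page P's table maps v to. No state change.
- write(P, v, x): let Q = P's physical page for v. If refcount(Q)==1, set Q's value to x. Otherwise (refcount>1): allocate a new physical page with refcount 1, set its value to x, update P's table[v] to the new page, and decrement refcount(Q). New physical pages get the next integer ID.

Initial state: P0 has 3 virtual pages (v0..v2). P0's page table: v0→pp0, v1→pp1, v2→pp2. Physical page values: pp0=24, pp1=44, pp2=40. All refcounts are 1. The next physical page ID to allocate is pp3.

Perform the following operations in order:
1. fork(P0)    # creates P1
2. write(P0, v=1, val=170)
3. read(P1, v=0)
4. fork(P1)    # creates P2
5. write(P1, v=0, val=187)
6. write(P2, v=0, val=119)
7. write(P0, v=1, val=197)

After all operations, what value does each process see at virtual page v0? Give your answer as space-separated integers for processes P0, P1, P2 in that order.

Op 1: fork(P0) -> P1. 3 ppages; refcounts: pp0:2 pp1:2 pp2:2
Op 2: write(P0, v1, 170). refcount(pp1)=2>1 -> COPY to pp3. 4 ppages; refcounts: pp0:2 pp1:1 pp2:2 pp3:1
Op 3: read(P1, v0) -> 24. No state change.
Op 4: fork(P1) -> P2. 4 ppages; refcounts: pp0:3 pp1:2 pp2:3 pp3:1
Op 5: write(P1, v0, 187). refcount(pp0)=3>1 -> COPY to pp4. 5 ppages; refcounts: pp0:2 pp1:2 pp2:3 pp3:1 pp4:1
Op 6: write(P2, v0, 119). refcount(pp0)=2>1 -> COPY to pp5. 6 ppages; refcounts: pp0:1 pp1:2 pp2:3 pp3:1 pp4:1 pp5:1
Op 7: write(P0, v1, 197). refcount(pp3)=1 -> write in place. 6 ppages; refcounts: pp0:1 pp1:2 pp2:3 pp3:1 pp4:1 pp5:1
P0: v0 -> pp0 = 24
P1: v0 -> pp4 = 187
P2: v0 -> pp5 = 119

Answer: 24 187 119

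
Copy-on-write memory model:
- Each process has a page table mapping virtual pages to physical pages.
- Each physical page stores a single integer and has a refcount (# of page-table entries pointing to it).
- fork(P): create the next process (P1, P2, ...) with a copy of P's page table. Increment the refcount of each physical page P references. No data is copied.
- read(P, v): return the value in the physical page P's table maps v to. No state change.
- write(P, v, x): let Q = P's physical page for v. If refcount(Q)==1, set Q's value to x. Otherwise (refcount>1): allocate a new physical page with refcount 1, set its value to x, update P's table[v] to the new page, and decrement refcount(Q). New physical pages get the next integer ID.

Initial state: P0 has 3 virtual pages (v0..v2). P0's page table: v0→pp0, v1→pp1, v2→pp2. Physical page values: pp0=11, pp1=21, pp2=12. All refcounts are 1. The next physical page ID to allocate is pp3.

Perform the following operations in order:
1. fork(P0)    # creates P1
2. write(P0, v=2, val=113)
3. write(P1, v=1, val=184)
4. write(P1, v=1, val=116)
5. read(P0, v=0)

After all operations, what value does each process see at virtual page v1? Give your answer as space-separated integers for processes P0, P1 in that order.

Op 1: fork(P0) -> P1. 3 ppages; refcounts: pp0:2 pp1:2 pp2:2
Op 2: write(P0, v2, 113). refcount(pp2)=2>1 -> COPY to pp3. 4 ppages; refcounts: pp0:2 pp1:2 pp2:1 pp3:1
Op 3: write(P1, v1, 184). refcount(pp1)=2>1 -> COPY to pp4. 5 ppages; refcounts: pp0:2 pp1:1 pp2:1 pp3:1 pp4:1
Op 4: write(P1, v1, 116). refcount(pp4)=1 -> write in place. 5 ppages; refcounts: pp0:2 pp1:1 pp2:1 pp3:1 pp4:1
Op 5: read(P0, v0) -> 11. No state change.
P0: v1 -> pp1 = 21
P1: v1 -> pp4 = 116

Answer: 21 116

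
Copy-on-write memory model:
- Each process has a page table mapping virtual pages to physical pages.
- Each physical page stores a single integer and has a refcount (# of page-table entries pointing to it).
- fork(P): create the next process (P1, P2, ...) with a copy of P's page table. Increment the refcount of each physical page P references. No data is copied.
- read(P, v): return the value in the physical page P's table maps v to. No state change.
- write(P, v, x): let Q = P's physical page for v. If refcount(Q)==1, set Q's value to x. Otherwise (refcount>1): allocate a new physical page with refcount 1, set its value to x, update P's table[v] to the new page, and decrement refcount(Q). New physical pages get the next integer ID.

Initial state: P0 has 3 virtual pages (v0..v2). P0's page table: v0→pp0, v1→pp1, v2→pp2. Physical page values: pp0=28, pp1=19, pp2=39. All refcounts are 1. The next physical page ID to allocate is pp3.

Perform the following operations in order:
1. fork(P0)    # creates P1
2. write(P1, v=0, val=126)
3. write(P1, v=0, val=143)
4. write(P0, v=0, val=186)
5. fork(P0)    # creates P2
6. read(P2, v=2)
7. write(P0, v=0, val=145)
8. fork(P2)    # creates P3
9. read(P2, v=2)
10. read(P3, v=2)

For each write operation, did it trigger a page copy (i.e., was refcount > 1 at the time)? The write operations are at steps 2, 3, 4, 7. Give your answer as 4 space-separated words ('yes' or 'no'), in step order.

Op 1: fork(P0) -> P1. 3 ppages; refcounts: pp0:2 pp1:2 pp2:2
Op 2: write(P1, v0, 126). refcount(pp0)=2>1 -> COPY to pp3. 4 ppages; refcounts: pp0:1 pp1:2 pp2:2 pp3:1
Op 3: write(P1, v0, 143). refcount(pp3)=1 -> write in place. 4 ppages; refcounts: pp0:1 pp1:2 pp2:2 pp3:1
Op 4: write(P0, v0, 186). refcount(pp0)=1 -> write in place. 4 ppages; refcounts: pp0:1 pp1:2 pp2:2 pp3:1
Op 5: fork(P0) -> P2. 4 ppages; refcounts: pp0:2 pp1:3 pp2:3 pp3:1
Op 6: read(P2, v2) -> 39. No state change.
Op 7: write(P0, v0, 145). refcount(pp0)=2>1 -> COPY to pp4. 5 ppages; refcounts: pp0:1 pp1:3 pp2:3 pp3:1 pp4:1
Op 8: fork(P2) -> P3. 5 ppages; refcounts: pp0:2 pp1:4 pp2:4 pp3:1 pp4:1
Op 9: read(P2, v2) -> 39. No state change.
Op 10: read(P3, v2) -> 39. No state change.

yes no no yes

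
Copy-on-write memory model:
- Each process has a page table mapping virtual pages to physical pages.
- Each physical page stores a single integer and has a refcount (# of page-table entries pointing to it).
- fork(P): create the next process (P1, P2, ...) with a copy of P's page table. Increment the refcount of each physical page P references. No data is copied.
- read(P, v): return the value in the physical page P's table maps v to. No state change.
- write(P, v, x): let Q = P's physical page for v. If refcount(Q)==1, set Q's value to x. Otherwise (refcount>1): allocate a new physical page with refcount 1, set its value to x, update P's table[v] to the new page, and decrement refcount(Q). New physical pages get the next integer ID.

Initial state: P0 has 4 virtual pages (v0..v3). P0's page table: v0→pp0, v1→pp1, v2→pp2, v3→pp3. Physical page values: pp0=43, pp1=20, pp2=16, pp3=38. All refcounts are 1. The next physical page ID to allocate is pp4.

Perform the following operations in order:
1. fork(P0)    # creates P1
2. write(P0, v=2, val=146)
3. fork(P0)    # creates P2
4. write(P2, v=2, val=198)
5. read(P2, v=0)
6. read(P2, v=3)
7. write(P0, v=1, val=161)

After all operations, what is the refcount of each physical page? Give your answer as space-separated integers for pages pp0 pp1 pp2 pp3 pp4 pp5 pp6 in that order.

Answer: 3 2 1 3 1 1 1

Derivation:
Op 1: fork(P0) -> P1. 4 ppages; refcounts: pp0:2 pp1:2 pp2:2 pp3:2
Op 2: write(P0, v2, 146). refcount(pp2)=2>1 -> COPY to pp4. 5 ppages; refcounts: pp0:2 pp1:2 pp2:1 pp3:2 pp4:1
Op 3: fork(P0) -> P2. 5 ppages; refcounts: pp0:3 pp1:3 pp2:1 pp3:3 pp4:2
Op 4: write(P2, v2, 198). refcount(pp4)=2>1 -> COPY to pp5. 6 ppages; refcounts: pp0:3 pp1:3 pp2:1 pp3:3 pp4:1 pp5:1
Op 5: read(P2, v0) -> 43. No state change.
Op 6: read(P2, v3) -> 38. No state change.
Op 7: write(P0, v1, 161). refcount(pp1)=3>1 -> COPY to pp6. 7 ppages; refcounts: pp0:3 pp1:2 pp2:1 pp3:3 pp4:1 pp5:1 pp6:1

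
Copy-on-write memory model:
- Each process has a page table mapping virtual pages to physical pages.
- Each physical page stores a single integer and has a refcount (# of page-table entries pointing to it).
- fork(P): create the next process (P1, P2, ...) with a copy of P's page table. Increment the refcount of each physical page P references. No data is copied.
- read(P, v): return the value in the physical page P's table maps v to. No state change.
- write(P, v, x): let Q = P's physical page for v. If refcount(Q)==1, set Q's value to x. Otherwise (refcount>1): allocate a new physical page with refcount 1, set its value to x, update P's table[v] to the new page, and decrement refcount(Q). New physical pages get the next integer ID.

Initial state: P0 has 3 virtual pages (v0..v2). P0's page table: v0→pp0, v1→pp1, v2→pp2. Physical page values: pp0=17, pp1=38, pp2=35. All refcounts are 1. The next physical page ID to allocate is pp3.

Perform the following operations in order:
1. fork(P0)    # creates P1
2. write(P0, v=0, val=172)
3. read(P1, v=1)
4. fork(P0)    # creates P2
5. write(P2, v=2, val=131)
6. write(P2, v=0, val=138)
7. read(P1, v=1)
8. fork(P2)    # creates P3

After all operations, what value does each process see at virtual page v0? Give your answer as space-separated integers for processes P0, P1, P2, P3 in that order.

Op 1: fork(P0) -> P1. 3 ppages; refcounts: pp0:2 pp1:2 pp2:2
Op 2: write(P0, v0, 172). refcount(pp0)=2>1 -> COPY to pp3. 4 ppages; refcounts: pp0:1 pp1:2 pp2:2 pp3:1
Op 3: read(P1, v1) -> 38. No state change.
Op 4: fork(P0) -> P2. 4 ppages; refcounts: pp0:1 pp1:3 pp2:3 pp3:2
Op 5: write(P2, v2, 131). refcount(pp2)=3>1 -> COPY to pp4. 5 ppages; refcounts: pp0:1 pp1:3 pp2:2 pp3:2 pp4:1
Op 6: write(P2, v0, 138). refcount(pp3)=2>1 -> COPY to pp5. 6 ppages; refcounts: pp0:1 pp1:3 pp2:2 pp3:1 pp4:1 pp5:1
Op 7: read(P1, v1) -> 38. No state change.
Op 8: fork(P2) -> P3. 6 ppages; refcounts: pp0:1 pp1:4 pp2:2 pp3:1 pp4:2 pp5:2
P0: v0 -> pp3 = 172
P1: v0 -> pp0 = 17
P2: v0 -> pp5 = 138
P3: v0 -> pp5 = 138

Answer: 172 17 138 138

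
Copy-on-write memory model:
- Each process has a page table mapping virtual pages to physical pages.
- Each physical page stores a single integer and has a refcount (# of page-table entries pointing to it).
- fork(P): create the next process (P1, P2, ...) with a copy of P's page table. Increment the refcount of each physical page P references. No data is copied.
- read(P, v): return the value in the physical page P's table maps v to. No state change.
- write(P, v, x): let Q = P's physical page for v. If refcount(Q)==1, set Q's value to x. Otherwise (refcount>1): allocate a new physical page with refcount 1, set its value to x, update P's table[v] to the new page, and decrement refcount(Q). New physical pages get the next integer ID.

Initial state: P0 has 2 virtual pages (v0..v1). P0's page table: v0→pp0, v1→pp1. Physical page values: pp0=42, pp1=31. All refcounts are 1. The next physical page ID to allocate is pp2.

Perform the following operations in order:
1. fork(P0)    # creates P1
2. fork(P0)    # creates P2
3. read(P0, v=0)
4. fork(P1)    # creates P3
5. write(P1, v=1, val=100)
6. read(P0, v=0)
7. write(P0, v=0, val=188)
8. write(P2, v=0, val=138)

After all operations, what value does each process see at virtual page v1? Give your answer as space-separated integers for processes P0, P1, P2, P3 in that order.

Answer: 31 100 31 31

Derivation:
Op 1: fork(P0) -> P1. 2 ppages; refcounts: pp0:2 pp1:2
Op 2: fork(P0) -> P2. 2 ppages; refcounts: pp0:3 pp1:3
Op 3: read(P0, v0) -> 42. No state change.
Op 4: fork(P1) -> P3. 2 ppages; refcounts: pp0:4 pp1:4
Op 5: write(P1, v1, 100). refcount(pp1)=4>1 -> COPY to pp2. 3 ppages; refcounts: pp0:4 pp1:3 pp2:1
Op 6: read(P0, v0) -> 42. No state change.
Op 7: write(P0, v0, 188). refcount(pp0)=4>1 -> COPY to pp3. 4 ppages; refcounts: pp0:3 pp1:3 pp2:1 pp3:1
Op 8: write(P2, v0, 138). refcount(pp0)=3>1 -> COPY to pp4. 5 ppages; refcounts: pp0:2 pp1:3 pp2:1 pp3:1 pp4:1
P0: v1 -> pp1 = 31
P1: v1 -> pp2 = 100
P2: v1 -> pp1 = 31
P3: v1 -> pp1 = 31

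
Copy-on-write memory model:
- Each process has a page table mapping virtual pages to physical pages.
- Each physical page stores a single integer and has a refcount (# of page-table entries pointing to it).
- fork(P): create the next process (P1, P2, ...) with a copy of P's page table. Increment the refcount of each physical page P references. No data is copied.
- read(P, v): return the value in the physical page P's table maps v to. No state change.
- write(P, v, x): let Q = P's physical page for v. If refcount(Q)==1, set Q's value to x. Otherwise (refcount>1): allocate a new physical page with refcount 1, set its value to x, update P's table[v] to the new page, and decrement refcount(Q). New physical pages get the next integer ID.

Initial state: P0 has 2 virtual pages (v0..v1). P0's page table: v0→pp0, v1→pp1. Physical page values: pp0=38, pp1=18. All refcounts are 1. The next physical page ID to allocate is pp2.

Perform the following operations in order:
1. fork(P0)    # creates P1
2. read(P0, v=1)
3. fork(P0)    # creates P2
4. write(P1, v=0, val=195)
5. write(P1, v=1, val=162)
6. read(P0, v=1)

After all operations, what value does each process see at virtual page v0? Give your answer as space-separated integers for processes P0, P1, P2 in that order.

Answer: 38 195 38

Derivation:
Op 1: fork(P0) -> P1. 2 ppages; refcounts: pp0:2 pp1:2
Op 2: read(P0, v1) -> 18. No state change.
Op 3: fork(P0) -> P2. 2 ppages; refcounts: pp0:3 pp1:3
Op 4: write(P1, v0, 195). refcount(pp0)=3>1 -> COPY to pp2. 3 ppages; refcounts: pp0:2 pp1:3 pp2:1
Op 5: write(P1, v1, 162). refcount(pp1)=3>1 -> COPY to pp3. 4 ppages; refcounts: pp0:2 pp1:2 pp2:1 pp3:1
Op 6: read(P0, v1) -> 18. No state change.
P0: v0 -> pp0 = 38
P1: v0 -> pp2 = 195
P2: v0 -> pp0 = 38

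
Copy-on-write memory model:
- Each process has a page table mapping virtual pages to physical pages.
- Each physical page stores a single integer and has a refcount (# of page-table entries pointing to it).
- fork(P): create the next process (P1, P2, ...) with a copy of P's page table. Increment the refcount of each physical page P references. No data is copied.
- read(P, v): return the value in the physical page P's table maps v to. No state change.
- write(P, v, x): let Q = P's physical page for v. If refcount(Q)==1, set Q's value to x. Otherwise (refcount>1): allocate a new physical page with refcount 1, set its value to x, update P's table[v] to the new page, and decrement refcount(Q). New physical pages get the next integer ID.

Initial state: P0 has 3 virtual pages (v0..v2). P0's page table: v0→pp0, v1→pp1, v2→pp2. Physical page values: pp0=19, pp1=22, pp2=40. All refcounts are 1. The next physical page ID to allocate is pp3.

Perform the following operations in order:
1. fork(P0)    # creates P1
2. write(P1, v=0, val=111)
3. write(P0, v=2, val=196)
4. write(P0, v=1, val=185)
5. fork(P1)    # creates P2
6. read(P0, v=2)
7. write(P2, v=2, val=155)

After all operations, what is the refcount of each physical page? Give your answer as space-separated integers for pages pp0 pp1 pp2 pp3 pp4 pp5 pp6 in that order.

Answer: 1 2 1 2 1 1 1

Derivation:
Op 1: fork(P0) -> P1. 3 ppages; refcounts: pp0:2 pp1:2 pp2:2
Op 2: write(P1, v0, 111). refcount(pp0)=2>1 -> COPY to pp3. 4 ppages; refcounts: pp0:1 pp1:2 pp2:2 pp3:1
Op 3: write(P0, v2, 196). refcount(pp2)=2>1 -> COPY to pp4. 5 ppages; refcounts: pp0:1 pp1:2 pp2:1 pp3:1 pp4:1
Op 4: write(P0, v1, 185). refcount(pp1)=2>1 -> COPY to pp5. 6 ppages; refcounts: pp0:1 pp1:1 pp2:1 pp3:1 pp4:1 pp5:1
Op 5: fork(P1) -> P2. 6 ppages; refcounts: pp0:1 pp1:2 pp2:2 pp3:2 pp4:1 pp5:1
Op 6: read(P0, v2) -> 196. No state change.
Op 7: write(P2, v2, 155). refcount(pp2)=2>1 -> COPY to pp6. 7 ppages; refcounts: pp0:1 pp1:2 pp2:1 pp3:2 pp4:1 pp5:1 pp6:1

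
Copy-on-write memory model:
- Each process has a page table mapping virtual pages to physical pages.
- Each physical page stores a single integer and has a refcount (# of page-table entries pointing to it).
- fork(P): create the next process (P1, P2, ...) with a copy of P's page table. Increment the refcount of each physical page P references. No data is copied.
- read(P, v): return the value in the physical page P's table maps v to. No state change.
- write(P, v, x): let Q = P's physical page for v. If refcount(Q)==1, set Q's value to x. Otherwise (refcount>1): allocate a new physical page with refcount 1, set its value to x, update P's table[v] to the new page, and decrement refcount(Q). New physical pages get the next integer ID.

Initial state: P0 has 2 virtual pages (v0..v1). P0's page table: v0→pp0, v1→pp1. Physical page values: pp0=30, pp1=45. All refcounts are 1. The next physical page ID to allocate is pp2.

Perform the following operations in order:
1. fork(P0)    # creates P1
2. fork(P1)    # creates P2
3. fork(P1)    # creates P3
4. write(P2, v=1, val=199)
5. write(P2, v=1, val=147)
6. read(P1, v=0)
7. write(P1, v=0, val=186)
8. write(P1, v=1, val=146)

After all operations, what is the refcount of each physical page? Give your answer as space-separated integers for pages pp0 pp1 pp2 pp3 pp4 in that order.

Op 1: fork(P0) -> P1. 2 ppages; refcounts: pp0:2 pp1:2
Op 2: fork(P1) -> P2. 2 ppages; refcounts: pp0:3 pp1:3
Op 3: fork(P1) -> P3. 2 ppages; refcounts: pp0:4 pp1:4
Op 4: write(P2, v1, 199). refcount(pp1)=4>1 -> COPY to pp2. 3 ppages; refcounts: pp0:4 pp1:3 pp2:1
Op 5: write(P2, v1, 147). refcount(pp2)=1 -> write in place. 3 ppages; refcounts: pp0:4 pp1:3 pp2:1
Op 6: read(P1, v0) -> 30. No state change.
Op 7: write(P1, v0, 186). refcount(pp0)=4>1 -> COPY to pp3. 4 ppages; refcounts: pp0:3 pp1:3 pp2:1 pp3:1
Op 8: write(P1, v1, 146). refcount(pp1)=3>1 -> COPY to pp4. 5 ppages; refcounts: pp0:3 pp1:2 pp2:1 pp3:1 pp4:1

Answer: 3 2 1 1 1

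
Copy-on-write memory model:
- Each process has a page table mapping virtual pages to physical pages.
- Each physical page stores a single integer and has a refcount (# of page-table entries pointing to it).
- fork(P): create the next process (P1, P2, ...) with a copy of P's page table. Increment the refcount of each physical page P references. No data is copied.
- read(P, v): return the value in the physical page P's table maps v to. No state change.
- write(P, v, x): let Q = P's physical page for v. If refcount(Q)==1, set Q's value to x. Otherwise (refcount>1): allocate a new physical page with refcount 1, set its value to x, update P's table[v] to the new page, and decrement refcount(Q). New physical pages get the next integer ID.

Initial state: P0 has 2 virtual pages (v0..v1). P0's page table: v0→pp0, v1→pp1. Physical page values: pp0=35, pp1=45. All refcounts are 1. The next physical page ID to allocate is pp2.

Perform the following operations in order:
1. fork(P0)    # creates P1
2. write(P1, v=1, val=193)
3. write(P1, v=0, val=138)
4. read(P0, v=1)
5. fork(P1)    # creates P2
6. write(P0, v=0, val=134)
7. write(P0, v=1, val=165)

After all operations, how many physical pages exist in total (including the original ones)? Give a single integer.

Op 1: fork(P0) -> P1. 2 ppages; refcounts: pp0:2 pp1:2
Op 2: write(P1, v1, 193). refcount(pp1)=2>1 -> COPY to pp2. 3 ppages; refcounts: pp0:2 pp1:1 pp2:1
Op 3: write(P1, v0, 138). refcount(pp0)=2>1 -> COPY to pp3. 4 ppages; refcounts: pp0:1 pp1:1 pp2:1 pp3:1
Op 4: read(P0, v1) -> 45. No state change.
Op 5: fork(P1) -> P2. 4 ppages; refcounts: pp0:1 pp1:1 pp2:2 pp3:2
Op 6: write(P0, v0, 134). refcount(pp0)=1 -> write in place. 4 ppages; refcounts: pp0:1 pp1:1 pp2:2 pp3:2
Op 7: write(P0, v1, 165). refcount(pp1)=1 -> write in place. 4 ppages; refcounts: pp0:1 pp1:1 pp2:2 pp3:2

Answer: 4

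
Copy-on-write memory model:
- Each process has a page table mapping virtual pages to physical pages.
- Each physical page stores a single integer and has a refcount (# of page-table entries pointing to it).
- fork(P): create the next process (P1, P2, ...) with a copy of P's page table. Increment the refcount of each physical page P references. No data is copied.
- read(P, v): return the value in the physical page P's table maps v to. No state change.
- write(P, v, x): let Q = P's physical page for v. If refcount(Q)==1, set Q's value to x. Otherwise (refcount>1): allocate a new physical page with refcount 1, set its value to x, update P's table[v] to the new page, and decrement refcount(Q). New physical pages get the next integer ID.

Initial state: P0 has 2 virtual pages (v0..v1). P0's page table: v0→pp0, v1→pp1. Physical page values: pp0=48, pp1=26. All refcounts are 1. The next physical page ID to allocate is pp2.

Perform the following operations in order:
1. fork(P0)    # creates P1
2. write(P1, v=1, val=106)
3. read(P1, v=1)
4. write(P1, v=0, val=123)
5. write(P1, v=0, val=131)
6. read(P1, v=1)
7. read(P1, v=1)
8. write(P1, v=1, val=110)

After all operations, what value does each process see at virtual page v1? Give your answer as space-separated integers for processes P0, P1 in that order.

Answer: 26 110

Derivation:
Op 1: fork(P0) -> P1. 2 ppages; refcounts: pp0:2 pp1:2
Op 2: write(P1, v1, 106). refcount(pp1)=2>1 -> COPY to pp2. 3 ppages; refcounts: pp0:2 pp1:1 pp2:1
Op 3: read(P1, v1) -> 106. No state change.
Op 4: write(P1, v0, 123). refcount(pp0)=2>1 -> COPY to pp3. 4 ppages; refcounts: pp0:1 pp1:1 pp2:1 pp3:1
Op 5: write(P1, v0, 131). refcount(pp3)=1 -> write in place. 4 ppages; refcounts: pp0:1 pp1:1 pp2:1 pp3:1
Op 6: read(P1, v1) -> 106. No state change.
Op 7: read(P1, v1) -> 106. No state change.
Op 8: write(P1, v1, 110). refcount(pp2)=1 -> write in place. 4 ppages; refcounts: pp0:1 pp1:1 pp2:1 pp3:1
P0: v1 -> pp1 = 26
P1: v1 -> pp2 = 110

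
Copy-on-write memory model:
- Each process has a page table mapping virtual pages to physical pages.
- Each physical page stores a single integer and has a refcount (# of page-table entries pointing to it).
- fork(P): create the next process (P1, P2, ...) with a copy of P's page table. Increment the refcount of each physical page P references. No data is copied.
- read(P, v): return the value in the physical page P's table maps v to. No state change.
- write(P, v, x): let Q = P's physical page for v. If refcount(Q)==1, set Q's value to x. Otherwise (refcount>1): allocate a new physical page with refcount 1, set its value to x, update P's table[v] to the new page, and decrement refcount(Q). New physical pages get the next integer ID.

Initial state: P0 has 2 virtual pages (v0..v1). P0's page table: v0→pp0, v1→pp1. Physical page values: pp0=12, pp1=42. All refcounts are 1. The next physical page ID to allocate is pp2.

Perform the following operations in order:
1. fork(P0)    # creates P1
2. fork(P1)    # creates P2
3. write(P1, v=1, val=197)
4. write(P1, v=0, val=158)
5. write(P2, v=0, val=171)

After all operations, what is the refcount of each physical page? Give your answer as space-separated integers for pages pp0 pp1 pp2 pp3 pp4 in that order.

Op 1: fork(P0) -> P1. 2 ppages; refcounts: pp0:2 pp1:2
Op 2: fork(P1) -> P2. 2 ppages; refcounts: pp0:3 pp1:3
Op 3: write(P1, v1, 197). refcount(pp1)=3>1 -> COPY to pp2. 3 ppages; refcounts: pp0:3 pp1:2 pp2:1
Op 4: write(P1, v0, 158). refcount(pp0)=3>1 -> COPY to pp3. 4 ppages; refcounts: pp0:2 pp1:2 pp2:1 pp3:1
Op 5: write(P2, v0, 171). refcount(pp0)=2>1 -> COPY to pp4. 5 ppages; refcounts: pp0:1 pp1:2 pp2:1 pp3:1 pp4:1

Answer: 1 2 1 1 1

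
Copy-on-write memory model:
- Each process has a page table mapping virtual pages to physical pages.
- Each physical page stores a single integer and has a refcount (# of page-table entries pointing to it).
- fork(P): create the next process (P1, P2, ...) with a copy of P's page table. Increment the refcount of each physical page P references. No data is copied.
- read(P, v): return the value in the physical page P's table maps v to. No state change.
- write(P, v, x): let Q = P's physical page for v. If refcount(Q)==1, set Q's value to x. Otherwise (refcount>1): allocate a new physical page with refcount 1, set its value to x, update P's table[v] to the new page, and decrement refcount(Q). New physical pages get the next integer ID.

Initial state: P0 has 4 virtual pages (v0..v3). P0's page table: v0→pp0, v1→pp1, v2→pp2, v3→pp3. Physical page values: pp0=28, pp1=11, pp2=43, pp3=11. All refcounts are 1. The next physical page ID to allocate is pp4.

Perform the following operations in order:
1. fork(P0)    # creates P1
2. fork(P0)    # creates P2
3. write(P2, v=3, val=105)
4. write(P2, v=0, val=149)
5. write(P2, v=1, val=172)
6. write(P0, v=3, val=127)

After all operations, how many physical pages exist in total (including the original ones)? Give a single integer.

Answer: 8

Derivation:
Op 1: fork(P0) -> P1. 4 ppages; refcounts: pp0:2 pp1:2 pp2:2 pp3:2
Op 2: fork(P0) -> P2. 4 ppages; refcounts: pp0:3 pp1:3 pp2:3 pp3:3
Op 3: write(P2, v3, 105). refcount(pp3)=3>1 -> COPY to pp4. 5 ppages; refcounts: pp0:3 pp1:3 pp2:3 pp3:2 pp4:1
Op 4: write(P2, v0, 149). refcount(pp0)=3>1 -> COPY to pp5. 6 ppages; refcounts: pp0:2 pp1:3 pp2:3 pp3:2 pp4:1 pp5:1
Op 5: write(P2, v1, 172). refcount(pp1)=3>1 -> COPY to pp6. 7 ppages; refcounts: pp0:2 pp1:2 pp2:3 pp3:2 pp4:1 pp5:1 pp6:1
Op 6: write(P0, v3, 127). refcount(pp3)=2>1 -> COPY to pp7. 8 ppages; refcounts: pp0:2 pp1:2 pp2:3 pp3:1 pp4:1 pp5:1 pp6:1 pp7:1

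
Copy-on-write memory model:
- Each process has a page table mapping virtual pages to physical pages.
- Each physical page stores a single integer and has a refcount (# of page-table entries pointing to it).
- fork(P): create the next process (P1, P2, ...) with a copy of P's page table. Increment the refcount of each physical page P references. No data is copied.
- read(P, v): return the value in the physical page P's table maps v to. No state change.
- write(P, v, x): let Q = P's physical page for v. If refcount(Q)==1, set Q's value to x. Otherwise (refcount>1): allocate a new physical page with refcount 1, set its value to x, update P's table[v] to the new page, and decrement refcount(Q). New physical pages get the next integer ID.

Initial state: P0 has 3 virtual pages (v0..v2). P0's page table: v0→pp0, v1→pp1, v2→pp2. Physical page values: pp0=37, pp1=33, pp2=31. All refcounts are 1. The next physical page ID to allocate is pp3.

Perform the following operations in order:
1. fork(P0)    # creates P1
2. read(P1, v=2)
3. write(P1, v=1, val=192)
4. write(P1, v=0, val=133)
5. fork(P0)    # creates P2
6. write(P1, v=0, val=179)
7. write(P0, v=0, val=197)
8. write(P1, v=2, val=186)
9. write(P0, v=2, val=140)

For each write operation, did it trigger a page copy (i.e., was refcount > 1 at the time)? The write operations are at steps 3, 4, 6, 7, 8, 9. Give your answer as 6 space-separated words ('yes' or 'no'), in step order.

Op 1: fork(P0) -> P1. 3 ppages; refcounts: pp0:2 pp1:2 pp2:2
Op 2: read(P1, v2) -> 31. No state change.
Op 3: write(P1, v1, 192). refcount(pp1)=2>1 -> COPY to pp3. 4 ppages; refcounts: pp0:2 pp1:1 pp2:2 pp3:1
Op 4: write(P1, v0, 133). refcount(pp0)=2>1 -> COPY to pp4. 5 ppages; refcounts: pp0:1 pp1:1 pp2:2 pp3:1 pp4:1
Op 5: fork(P0) -> P2. 5 ppages; refcounts: pp0:2 pp1:2 pp2:3 pp3:1 pp4:1
Op 6: write(P1, v0, 179). refcount(pp4)=1 -> write in place. 5 ppages; refcounts: pp0:2 pp1:2 pp2:3 pp3:1 pp4:1
Op 7: write(P0, v0, 197). refcount(pp0)=2>1 -> COPY to pp5. 6 ppages; refcounts: pp0:1 pp1:2 pp2:3 pp3:1 pp4:1 pp5:1
Op 8: write(P1, v2, 186). refcount(pp2)=3>1 -> COPY to pp6. 7 ppages; refcounts: pp0:1 pp1:2 pp2:2 pp3:1 pp4:1 pp5:1 pp6:1
Op 9: write(P0, v2, 140). refcount(pp2)=2>1 -> COPY to pp7. 8 ppages; refcounts: pp0:1 pp1:2 pp2:1 pp3:1 pp4:1 pp5:1 pp6:1 pp7:1

yes yes no yes yes yes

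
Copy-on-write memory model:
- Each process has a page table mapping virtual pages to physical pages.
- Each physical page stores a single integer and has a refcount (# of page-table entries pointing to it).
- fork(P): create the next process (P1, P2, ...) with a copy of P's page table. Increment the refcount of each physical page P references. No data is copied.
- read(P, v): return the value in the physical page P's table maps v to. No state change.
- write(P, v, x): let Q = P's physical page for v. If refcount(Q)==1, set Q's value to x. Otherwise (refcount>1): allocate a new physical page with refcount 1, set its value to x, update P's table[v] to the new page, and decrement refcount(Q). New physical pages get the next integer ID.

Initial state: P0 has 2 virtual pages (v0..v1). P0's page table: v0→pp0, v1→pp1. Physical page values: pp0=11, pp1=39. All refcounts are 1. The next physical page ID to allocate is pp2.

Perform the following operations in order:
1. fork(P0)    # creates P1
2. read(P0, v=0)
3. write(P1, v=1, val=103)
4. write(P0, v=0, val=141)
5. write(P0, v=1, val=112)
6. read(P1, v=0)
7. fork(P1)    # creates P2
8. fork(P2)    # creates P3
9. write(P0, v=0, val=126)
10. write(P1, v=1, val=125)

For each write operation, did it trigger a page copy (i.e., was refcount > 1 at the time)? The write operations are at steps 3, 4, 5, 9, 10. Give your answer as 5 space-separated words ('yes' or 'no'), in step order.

Op 1: fork(P0) -> P1. 2 ppages; refcounts: pp0:2 pp1:2
Op 2: read(P0, v0) -> 11. No state change.
Op 3: write(P1, v1, 103). refcount(pp1)=2>1 -> COPY to pp2. 3 ppages; refcounts: pp0:2 pp1:1 pp2:1
Op 4: write(P0, v0, 141). refcount(pp0)=2>1 -> COPY to pp3. 4 ppages; refcounts: pp0:1 pp1:1 pp2:1 pp3:1
Op 5: write(P0, v1, 112). refcount(pp1)=1 -> write in place. 4 ppages; refcounts: pp0:1 pp1:1 pp2:1 pp3:1
Op 6: read(P1, v0) -> 11. No state change.
Op 7: fork(P1) -> P2. 4 ppages; refcounts: pp0:2 pp1:1 pp2:2 pp3:1
Op 8: fork(P2) -> P3. 4 ppages; refcounts: pp0:3 pp1:1 pp2:3 pp3:1
Op 9: write(P0, v0, 126). refcount(pp3)=1 -> write in place. 4 ppages; refcounts: pp0:3 pp1:1 pp2:3 pp3:1
Op 10: write(P1, v1, 125). refcount(pp2)=3>1 -> COPY to pp4. 5 ppages; refcounts: pp0:3 pp1:1 pp2:2 pp3:1 pp4:1

yes yes no no yes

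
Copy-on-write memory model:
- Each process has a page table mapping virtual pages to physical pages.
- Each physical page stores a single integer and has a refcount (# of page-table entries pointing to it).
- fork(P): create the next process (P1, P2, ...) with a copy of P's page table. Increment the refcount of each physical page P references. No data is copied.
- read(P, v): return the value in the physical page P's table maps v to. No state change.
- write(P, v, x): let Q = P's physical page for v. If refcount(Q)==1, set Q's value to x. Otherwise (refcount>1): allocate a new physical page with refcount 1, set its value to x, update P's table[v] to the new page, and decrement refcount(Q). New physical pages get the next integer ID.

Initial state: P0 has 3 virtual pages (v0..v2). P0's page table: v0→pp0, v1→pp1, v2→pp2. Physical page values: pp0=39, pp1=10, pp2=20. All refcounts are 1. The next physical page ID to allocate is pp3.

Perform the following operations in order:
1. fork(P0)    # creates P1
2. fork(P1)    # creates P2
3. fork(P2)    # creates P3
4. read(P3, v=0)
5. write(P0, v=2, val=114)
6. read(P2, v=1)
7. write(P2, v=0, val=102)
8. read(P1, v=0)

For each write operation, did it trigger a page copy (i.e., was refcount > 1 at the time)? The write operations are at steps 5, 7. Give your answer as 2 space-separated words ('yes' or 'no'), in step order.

Op 1: fork(P0) -> P1. 3 ppages; refcounts: pp0:2 pp1:2 pp2:2
Op 2: fork(P1) -> P2. 3 ppages; refcounts: pp0:3 pp1:3 pp2:3
Op 3: fork(P2) -> P3. 3 ppages; refcounts: pp0:4 pp1:4 pp2:4
Op 4: read(P3, v0) -> 39. No state change.
Op 5: write(P0, v2, 114). refcount(pp2)=4>1 -> COPY to pp3. 4 ppages; refcounts: pp0:4 pp1:4 pp2:3 pp3:1
Op 6: read(P2, v1) -> 10. No state change.
Op 7: write(P2, v0, 102). refcount(pp0)=4>1 -> COPY to pp4. 5 ppages; refcounts: pp0:3 pp1:4 pp2:3 pp3:1 pp4:1
Op 8: read(P1, v0) -> 39. No state change.

yes yes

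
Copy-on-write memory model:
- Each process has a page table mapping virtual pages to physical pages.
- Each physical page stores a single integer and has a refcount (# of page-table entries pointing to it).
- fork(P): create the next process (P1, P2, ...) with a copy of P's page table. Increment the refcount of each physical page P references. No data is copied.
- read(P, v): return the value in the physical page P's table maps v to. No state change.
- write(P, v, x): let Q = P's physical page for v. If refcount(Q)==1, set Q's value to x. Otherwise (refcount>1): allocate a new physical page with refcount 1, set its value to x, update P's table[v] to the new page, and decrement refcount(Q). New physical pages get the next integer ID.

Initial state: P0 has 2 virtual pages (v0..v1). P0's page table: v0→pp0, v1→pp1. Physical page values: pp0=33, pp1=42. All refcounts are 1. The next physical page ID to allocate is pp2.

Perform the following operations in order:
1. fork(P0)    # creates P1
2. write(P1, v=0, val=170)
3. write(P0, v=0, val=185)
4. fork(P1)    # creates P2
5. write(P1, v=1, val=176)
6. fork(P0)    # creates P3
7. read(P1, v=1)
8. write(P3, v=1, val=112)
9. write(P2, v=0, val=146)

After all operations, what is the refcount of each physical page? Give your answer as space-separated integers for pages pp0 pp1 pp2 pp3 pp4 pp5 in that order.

Answer: 2 2 1 1 1 1

Derivation:
Op 1: fork(P0) -> P1. 2 ppages; refcounts: pp0:2 pp1:2
Op 2: write(P1, v0, 170). refcount(pp0)=2>1 -> COPY to pp2. 3 ppages; refcounts: pp0:1 pp1:2 pp2:1
Op 3: write(P0, v0, 185). refcount(pp0)=1 -> write in place. 3 ppages; refcounts: pp0:1 pp1:2 pp2:1
Op 4: fork(P1) -> P2. 3 ppages; refcounts: pp0:1 pp1:3 pp2:2
Op 5: write(P1, v1, 176). refcount(pp1)=3>1 -> COPY to pp3. 4 ppages; refcounts: pp0:1 pp1:2 pp2:2 pp3:1
Op 6: fork(P0) -> P3. 4 ppages; refcounts: pp0:2 pp1:3 pp2:2 pp3:1
Op 7: read(P1, v1) -> 176. No state change.
Op 8: write(P3, v1, 112). refcount(pp1)=3>1 -> COPY to pp4. 5 ppages; refcounts: pp0:2 pp1:2 pp2:2 pp3:1 pp4:1
Op 9: write(P2, v0, 146). refcount(pp2)=2>1 -> COPY to pp5. 6 ppages; refcounts: pp0:2 pp1:2 pp2:1 pp3:1 pp4:1 pp5:1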